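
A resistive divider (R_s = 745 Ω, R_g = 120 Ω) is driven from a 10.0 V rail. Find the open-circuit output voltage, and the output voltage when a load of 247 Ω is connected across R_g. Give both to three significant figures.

Unloaded: 1.39 V; loaded: 0.978 V

Open-circuit: V = 10.0 × 120/(745 + 120) = 1.39 V.
With the load, R_g becomes R_g‖R_L = 80.76 Ω, so V = 10.0 × 80.76/825.8 = 0.978 V.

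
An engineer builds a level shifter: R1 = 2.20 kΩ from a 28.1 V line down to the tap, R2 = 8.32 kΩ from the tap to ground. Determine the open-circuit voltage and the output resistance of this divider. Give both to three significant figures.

V_th = 22.2 V, R_th = 1.74 kΩ

V_th is the open-circuit tap voltage: 28.1 × 8.32/(2.20 + 8.32) = 22.2 V.
With the supply zeroed, R1 and R2 appear in parallel from the tap: R_th = R1‖R2 = (2.20 × 8.32)/10.52 = 1.74 kΩ.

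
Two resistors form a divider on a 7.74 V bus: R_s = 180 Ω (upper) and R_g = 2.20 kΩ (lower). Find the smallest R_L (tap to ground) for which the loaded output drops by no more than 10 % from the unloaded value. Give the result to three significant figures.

R_L(min) ≈ 1.50 kΩ

Output resistance R_th = R_s‖R_g = (180 × 2200)/2380 = 166.4 Ω.
The fractional drop is R_th/(R_th + R_L); requiring this ≤ 0.100 gives R_L ≥ R_th(1/0.100 − 1) = 166.4 × 9.000 = 1.50 kΩ.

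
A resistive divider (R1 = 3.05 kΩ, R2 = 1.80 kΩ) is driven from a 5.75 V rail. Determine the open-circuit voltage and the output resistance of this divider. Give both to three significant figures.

V_th is the open-circuit tap voltage: 5.75 × 1.80/(3.05 + 1.80) = 2.13 V.
With the supply zeroed, R1 and R2 appear in parallel from the tap: R_th = R1‖R2 = (3.05 × 1.80)/4.850 = 1.13 kΩ.

V_th = 2.13 V, R_th = 1.13 kΩ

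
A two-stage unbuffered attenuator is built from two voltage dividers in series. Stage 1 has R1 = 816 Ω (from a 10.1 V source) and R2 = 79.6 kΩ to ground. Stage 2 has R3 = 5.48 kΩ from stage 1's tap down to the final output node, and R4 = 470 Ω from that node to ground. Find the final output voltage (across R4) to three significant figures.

V_out ≈ 0.695 V

Stage 2 presents R3+R4 = 5950 Ω as a load on stage 1's tap.
Stage 1's lower leg becomes R2‖(R3+R4) = 5536 Ω, so V_mid = 10.1 × 5536/6352 = 8.803 V.
Stage 2 is itself unloaded: V_out = V_mid × R4/(R3+R4) = 8.803 × 470/5950 = 0.695 V.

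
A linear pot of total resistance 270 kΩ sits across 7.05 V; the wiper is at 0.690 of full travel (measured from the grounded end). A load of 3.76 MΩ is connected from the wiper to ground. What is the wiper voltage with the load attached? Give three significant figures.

The wiper splits the pot into (1−α)R = 83.70 kΩ above and αR = 186.3 kΩ below.
Lower section ‖ load = 177.5 kΩ.
V_wiper = 7.05 × 177.5/(83.70 + 177.5) = 4.79 V.

V ≈ 4.79 V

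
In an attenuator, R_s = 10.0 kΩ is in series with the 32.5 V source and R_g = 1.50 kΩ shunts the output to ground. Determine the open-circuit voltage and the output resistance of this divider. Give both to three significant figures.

V_th is the open-circuit tap voltage: 32.5 × 1.50/(10.0 + 1.50) = 4.24 V.
With the supply zeroed, R_s and R_g appear in parallel from the tap: R_th = R_s‖R_g = (10.0 × 1.50)/11.50 = 1.30 kΩ.

V_th = 4.24 V, R_th = 1.30 kΩ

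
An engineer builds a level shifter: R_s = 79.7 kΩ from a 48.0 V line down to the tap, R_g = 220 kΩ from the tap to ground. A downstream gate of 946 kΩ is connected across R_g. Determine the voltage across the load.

The load sits in parallel with R_g: R_g‖R_L = (220 × 946) / (220 + 946) = 178.5 kΩ.
V_out = 48.0 × 178.5 / (79.7 + 178.5) = 48.0 × 178.5/258.2 = 33.2 V.

V_out ≈ 33.2 V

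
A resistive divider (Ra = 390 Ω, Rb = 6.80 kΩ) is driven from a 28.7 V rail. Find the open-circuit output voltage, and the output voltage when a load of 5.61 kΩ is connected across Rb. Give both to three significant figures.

Unloaded: 27.1 V; loaded: 25.5 V

Open-circuit: V = 28.7 × 6800/(390 + 6800) = 27.1 V.
With the load, Rb becomes Rb‖R_L = 3074 Ω, so V = 28.7 × 3074/3464 = 25.5 V.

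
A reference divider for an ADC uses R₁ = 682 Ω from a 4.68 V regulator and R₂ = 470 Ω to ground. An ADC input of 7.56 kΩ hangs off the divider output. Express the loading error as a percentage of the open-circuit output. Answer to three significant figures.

The divider's output (Thévenin) resistance is R₁‖R₂ = 278.2 Ω.
Fractional drop under load = R_th/(R_th + R_L) = 278.2 / (278.2 + 7560) = 0.03550.
So the output falls by 3.55 %.

3.55 %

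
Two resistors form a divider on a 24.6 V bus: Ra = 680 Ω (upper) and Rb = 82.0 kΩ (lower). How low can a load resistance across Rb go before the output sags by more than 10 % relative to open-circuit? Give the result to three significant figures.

Output resistance R_th = Ra‖Rb = (680 × 82000)/82680 = 674.4 Ω.
The fractional drop is R_th/(R_th + R_L); requiring this ≤ 0.100 gives R_L ≥ R_th(1/0.100 − 1) = 674.4 × 9.000 = 6.07 kΩ.

R_L(min) ≈ 6.07 kΩ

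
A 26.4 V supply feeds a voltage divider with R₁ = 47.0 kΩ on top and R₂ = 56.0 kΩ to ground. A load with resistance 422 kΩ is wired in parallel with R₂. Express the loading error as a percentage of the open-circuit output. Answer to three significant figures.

The divider's output (Thévenin) resistance is R₁‖R₂ = 25.55 kΩ.
Fractional drop under load = R_th/(R_th + R_L) = 25.55 / (25.55 + 422) = 0.05710.
So the output falls by 5.71 %.

5.71 %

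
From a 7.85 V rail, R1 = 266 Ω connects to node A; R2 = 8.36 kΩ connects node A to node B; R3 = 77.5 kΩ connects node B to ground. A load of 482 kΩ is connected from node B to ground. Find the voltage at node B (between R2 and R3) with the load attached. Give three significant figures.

V ≈ 6.95 V

At node B, R3 is in parallel with the load: R3‖R_L = 66760 Ω.
Below node A the resistance is R2 + (R3‖R_L) = 75120 Ω, so V_A = 7.85 × 75120/75390 = 7.822 V.
Then V_B = V_A × (R3‖R_L)/(R2 + R3‖R_L) = 7.822 × 66760/75120 = 6.95 V.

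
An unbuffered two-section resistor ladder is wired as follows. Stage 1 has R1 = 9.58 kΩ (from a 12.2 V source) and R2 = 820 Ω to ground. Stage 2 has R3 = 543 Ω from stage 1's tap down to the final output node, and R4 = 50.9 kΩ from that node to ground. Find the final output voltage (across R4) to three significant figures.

V_out ≈ 0.938 V

Stage 2 presents R3+R4 = 51440 Ω as a load on stage 1's tap.
Stage 1's lower leg becomes R2‖(R3+R4) = 807.1 Ω, so V_mid = 12.2 × 807.1/10390 = 0.9480 V.
Stage 2 is itself unloaded: V_out = V_mid × R4/(R3+R4) = 0.9480 × 50900/51440 = 0.938 V.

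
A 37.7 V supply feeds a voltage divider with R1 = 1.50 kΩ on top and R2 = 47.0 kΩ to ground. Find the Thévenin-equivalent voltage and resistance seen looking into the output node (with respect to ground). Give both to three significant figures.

V_th = 36.5 V, R_th = 1.45 kΩ

V_th is the open-circuit tap voltage: 37.7 × 47.0/(1.50 + 47.0) = 36.5 V.
With the supply zeroed, R1 and R2 appear in parallel from the tap: R_th = R1‖R2 = (1.50 × 47.0)/48.50 = 1.45 kΩ.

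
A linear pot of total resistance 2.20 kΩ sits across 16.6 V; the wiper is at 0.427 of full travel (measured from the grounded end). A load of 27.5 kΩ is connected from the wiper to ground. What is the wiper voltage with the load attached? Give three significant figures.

V ≈ 6.95 V

The wiper splits the pot into (1−α)R = 1261 Ω above and αR = 939.4 Ω below.
Lower section ‖ load = 908.4 Ω.
V_wiper = 16.6 × 908.4/(1261 + 908.4) = 6.95 V.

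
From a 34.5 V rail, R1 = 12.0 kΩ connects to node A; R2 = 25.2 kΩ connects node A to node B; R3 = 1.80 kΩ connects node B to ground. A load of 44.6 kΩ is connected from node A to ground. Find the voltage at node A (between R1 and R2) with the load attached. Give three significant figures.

V ≈ 20.1 V

Below node A the series string R2+R3 = 27.00 kΩ sits in parallel with the 44.6 kΩ load: 16.82 kΩ.
V_A = 34.5 × 16.82/(12.0 + 16.82) = 20.1 V.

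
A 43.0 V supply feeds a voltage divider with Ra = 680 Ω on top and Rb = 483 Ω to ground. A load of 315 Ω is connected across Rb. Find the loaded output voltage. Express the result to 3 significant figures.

The load sits in parallel with Rb: Rb‖R_L = (483 × 315) / (483 + 315) = 190.7 Ω.
V_out = 43.0 × 190.7 / (680 + 190.7) = 43.0 × 190.7/870.7 = 9.42 V.

V_out ≈ 9.42 V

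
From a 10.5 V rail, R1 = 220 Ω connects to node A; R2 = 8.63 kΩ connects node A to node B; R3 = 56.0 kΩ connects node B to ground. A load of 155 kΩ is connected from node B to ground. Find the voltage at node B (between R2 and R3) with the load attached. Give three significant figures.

V ≈ 8.64 V

At node B, R3 is in parallel with the load: R3‖R_L = 41140 Ω.
Below node A the resistance is R2 + (R3‖R_L) = 49770 Ω, so V_A = 10.5 × 49770/49990 = 10.45 V.
Then V_B = V_A × (R3‖R_L)/(R2 + R3‖R_L) = 10.45 × 41140/49770 = 8.64 V.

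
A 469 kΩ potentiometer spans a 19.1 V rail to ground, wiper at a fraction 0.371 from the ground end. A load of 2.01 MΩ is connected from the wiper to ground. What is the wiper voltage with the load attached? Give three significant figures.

The wiper splits the pot into (1−α)R = 295.0 kΩ above and αR = 174.0 kΩ below.
Lower section ‖ load = 160.1 kΩ.
V_wiper = 19.1 × 160.1/(295.0 + 160.1) = 6.72 V.

V ≈ 6.72 V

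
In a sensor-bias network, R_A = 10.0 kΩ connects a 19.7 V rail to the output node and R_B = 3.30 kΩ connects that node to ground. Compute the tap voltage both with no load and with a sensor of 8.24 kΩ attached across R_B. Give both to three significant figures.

Open-circuit: V = 19.7 × 3.30/(10.0 + 3.30) = 4.89 V.
With the load, R_B becomes R_B‖R_L = 2.356 kΩ, so V = 19.7 × 2.356/12.36 = 3.76 V.

Unloaded: 4.89 V; loaded: 3.76 V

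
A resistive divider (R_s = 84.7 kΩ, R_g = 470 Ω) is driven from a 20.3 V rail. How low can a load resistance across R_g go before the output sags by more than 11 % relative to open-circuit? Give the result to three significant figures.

R_L(min) ≈ 3.78 kΩ

Output resistance R_th = R_s‖R_g = (84700 × 470)/85170 = 467.4 Ω.
The fractional drop is R_th/(R_th + R_L); requiring this ≤ 0.110 gives R_L ≥ R_th(1/0.110 − 1) = 467.4 × 8.091 = 3.78 kΩ.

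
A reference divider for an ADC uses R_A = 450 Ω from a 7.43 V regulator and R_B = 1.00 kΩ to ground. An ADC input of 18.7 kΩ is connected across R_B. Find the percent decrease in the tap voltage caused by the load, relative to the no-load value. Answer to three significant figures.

The divider's output (Thévenin) resistance is R_A‖R_B = 310.3 Ω.
Fractional drop under load = R_th/(R_th + R_L) = 310.3 / (310.3 + 18700) = 0.01633.
So the output falls by 1.63 %.

1.63 %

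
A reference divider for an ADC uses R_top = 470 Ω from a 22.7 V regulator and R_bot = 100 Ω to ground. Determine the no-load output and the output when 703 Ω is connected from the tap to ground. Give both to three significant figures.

Open-circuit: V = 22.7 × 100/(470 + 100) = 3.98 V.
With the load, R_bot becomes R_bot‖R_L = 87.55 Ω, so V = 22.7 × 87.55/557.5 = 3.56 V.

Unloaded: 3.98 V; loaded: 3.56 V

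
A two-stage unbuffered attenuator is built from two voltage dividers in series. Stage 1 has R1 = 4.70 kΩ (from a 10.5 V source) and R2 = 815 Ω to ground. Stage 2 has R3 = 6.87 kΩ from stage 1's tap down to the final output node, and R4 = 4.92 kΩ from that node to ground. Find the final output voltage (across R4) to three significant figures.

Stage 2 presents R3+R4 = 11790 Ω as a load on stage 1's tap.
Stage 1's lower leg becomes R2‖(R3+R4) = 762.3 Ω, so V_mid = 10.5 × 762.3/5462 = 1.465 V.
Stage 2 is itself unloaded: V_out = V_mid × R4/(R3+R4) = 1.465 × 4920/11790 = 0.611 V.

V_out ≈ 0.611 V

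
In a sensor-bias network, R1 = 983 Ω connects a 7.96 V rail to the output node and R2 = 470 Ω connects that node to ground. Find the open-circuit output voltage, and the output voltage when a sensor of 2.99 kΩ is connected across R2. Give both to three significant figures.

Unloaded: 2.57 V; loaded: 2.33 V

Open-circuit: V = 7.96 × 470/(983 + 470) = 2.57 V.
With the load, R2 becomes R2‖R_L = 406.2 Ω, so V = 7.96 × 406.2/1389 = 2.33 V.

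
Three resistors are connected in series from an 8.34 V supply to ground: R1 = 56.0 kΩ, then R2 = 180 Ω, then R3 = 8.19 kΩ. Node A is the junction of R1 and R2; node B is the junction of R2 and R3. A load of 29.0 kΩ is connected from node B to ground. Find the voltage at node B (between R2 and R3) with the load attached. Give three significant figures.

At node B, R3 is in parallel with the load: R3‖R_L = 6386 Ω.
Below node A the resistance is R2 + (R3‖R_L) = 6566 Ω, so V_A = 8.34 × 6566/62570 = 0.8753 V.
Then V_B = V_A × (R3‖R_L)/(R2 + R3‖R_L) = 0.8753 × 6386/6566 = 0.851 V.

V ≈ 0.851 V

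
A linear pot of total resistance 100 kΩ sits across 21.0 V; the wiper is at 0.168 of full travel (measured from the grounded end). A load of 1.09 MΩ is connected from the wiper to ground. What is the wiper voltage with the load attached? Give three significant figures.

V ≈ 3.48 V

The wiper splits the pot into (1−α)R = 83.20 kΩ above and αR = 16.80 kΩ below.
Lower section ‖ load = 16.54 kΩ.
V_wiper = 21.0 × 16.54/(83.20 + 16.54) = 3.48 V.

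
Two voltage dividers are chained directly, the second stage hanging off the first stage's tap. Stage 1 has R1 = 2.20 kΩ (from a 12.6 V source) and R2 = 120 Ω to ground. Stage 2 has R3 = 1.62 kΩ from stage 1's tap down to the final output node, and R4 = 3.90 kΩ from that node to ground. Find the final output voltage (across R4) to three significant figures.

Stage 2 presents R3+R4 = 5520 Ω as a load on stage 1's tap.
Stage 1's lower leg becomes R2‖(R3+R4) = 117.4 Ω, so V_mid = 12.6 × 117.4/2317 = 0.6386 V.
Stage 2 is itself unloaded: V_out = V_mid × R4/(R3+R4) = 0.6386 × 3900/5520 = 0.451 V.

V_out ≈ 0.451 V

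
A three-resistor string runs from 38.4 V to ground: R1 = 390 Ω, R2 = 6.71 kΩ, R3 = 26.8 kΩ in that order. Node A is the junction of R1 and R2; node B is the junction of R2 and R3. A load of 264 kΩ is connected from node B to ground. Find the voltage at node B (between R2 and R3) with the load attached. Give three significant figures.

At node B, R3 is in parallel with the load: R3‖R_L = 24330 Ω.
Below node A the resistance is R2 + (R3‖R_L) = 31040 Ω, so V_A = 38.4 × 31040/31430 = 37.92 V.
Then V_B = V_A × (R3‖R_L)/(R2 + R3‖R_L) = 37.92 × 24330/31040 = 29.7 V.

V ≈ 29.7 V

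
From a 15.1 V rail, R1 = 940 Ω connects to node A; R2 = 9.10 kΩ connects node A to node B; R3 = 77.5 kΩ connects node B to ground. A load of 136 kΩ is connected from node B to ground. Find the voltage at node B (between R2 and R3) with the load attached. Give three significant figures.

V ≈ 12.5 V

At node B, R3 is in parallel with the load: R3‖R_L = 49370 Ω.
Below node A the resistance is R2 + (R3‖R_L) = 58470 Ω, so V_A = 15.1 × 58470/59410 = 14.86 V.
Then V_B = V_A × (R3‖R_L)/(R2 + R3‖R_L) = 14.86 × 49370/58470 = 12.5 V.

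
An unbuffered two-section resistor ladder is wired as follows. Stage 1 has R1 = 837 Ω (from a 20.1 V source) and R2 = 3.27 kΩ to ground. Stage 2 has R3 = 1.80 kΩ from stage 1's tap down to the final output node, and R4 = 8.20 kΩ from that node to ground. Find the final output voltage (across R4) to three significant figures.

Stage 2 presents R3+R4 = 10000 Ω as a load on stage 1's tap.
Stage 1's lower leg becomes R2‖(R3+R4) = 2464 Ω, so V_mid = 20.1 × 2464/3301 = 15.00 V.
Stage 2 is itself unloaded: V_out = V_mid × R4/(R3+R4) = 15.00 × 8200/10000 = 12.3 V.

V_out ≈ 12.3 V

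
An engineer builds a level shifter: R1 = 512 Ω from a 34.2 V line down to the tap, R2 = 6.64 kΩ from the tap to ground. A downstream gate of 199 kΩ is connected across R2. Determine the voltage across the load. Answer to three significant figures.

The load sits in parallel with R2: R2‖R_L = (6640 × 199000) / (6640 + 199000) = 6426 Ω.
V_out = 34.2 × 6426 / (512 + 6426) = 34.2 × 6426/6938 = 31.7 V.

V_out ≈ 31.7 V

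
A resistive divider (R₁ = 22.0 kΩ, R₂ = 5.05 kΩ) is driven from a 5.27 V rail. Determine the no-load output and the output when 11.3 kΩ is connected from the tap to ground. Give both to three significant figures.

Open-circuit: V = 5.27 × 5.05/(22.0 + 5.05) = 0.984 V.
With the load, R₂ becomes R₂‖R_L = 3.490 kΩ, so V = 5.27 × 3.490/25.49 = 0.722 V.

Unloaded: 0.984 V; loaded: 0.722 V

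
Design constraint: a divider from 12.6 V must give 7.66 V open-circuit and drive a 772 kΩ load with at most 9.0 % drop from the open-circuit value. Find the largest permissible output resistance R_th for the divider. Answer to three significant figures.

Loading drop = R_th/(R_th + R_L) ≤ 0.0900, so R_th ≤ R_L · ε/(1−ε) = 772 kΩ × 0.0900/0.9100 = 76.4 kΩ.
(Any R1, R2 with R2/(R1+R2) = 0.608 and R1‖R2 ≤ 76.4 kΩ will meet the spec.)

R_th ≤ 76.4 kΩ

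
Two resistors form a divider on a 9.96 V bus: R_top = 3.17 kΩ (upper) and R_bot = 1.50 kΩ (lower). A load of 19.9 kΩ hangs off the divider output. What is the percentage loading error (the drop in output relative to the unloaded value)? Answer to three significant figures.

The divider's output (Thévenin) resistance is R_top‖R_bot = 1.018 kΩ.
Fractional drop under load = R_th/(R_th + R_L) = 1.018 / (1.018 + 19.9) = 0.04868.
So the output falls by 4.87 %.

4.87 %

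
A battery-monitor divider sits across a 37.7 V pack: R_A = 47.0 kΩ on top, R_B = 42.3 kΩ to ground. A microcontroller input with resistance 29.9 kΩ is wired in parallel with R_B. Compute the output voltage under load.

V_out ≈ 10.2 V

The load sits in parallel with R_B: R_B‖R_L = (42.3 × 29.9) / (42.3 + 29.9) = 17.52 kΩ.
V_out = 37.7 × 17.52 / (47.0 + 17.52) = 37.7 × 17.52/64.52 = 10.2 V.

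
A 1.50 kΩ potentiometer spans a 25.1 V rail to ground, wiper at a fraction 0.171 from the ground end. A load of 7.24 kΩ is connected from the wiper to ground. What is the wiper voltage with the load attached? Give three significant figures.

V ≈ 4.17 V

The wiper splits the pot into (1−α)R = 1244 Ω above and αR = 256.5 Ω below.
Lower section ‖ load = 247.7 Ω.
V_wiper = 25.1 × 247.7/(1244 + 247.7) = 4.17 V.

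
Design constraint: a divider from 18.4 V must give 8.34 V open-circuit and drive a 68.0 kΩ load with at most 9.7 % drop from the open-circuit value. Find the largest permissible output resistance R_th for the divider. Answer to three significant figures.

Loading drop = R_th/(R_th + R_L) ≤ 0.0970, so R_th ≤ R_L · ε/(1−ε) = 68.0 kΩ × 0.0970/0.9030 = 7.30 kΩ.

R_th ≤ 7.30 kΩ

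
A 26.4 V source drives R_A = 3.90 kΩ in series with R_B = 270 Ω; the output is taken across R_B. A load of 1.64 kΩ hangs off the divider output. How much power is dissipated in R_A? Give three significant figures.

P ≈ 159 mW

Total resistance from the source is R_A + (R_B‖R_L) = 4132 Ω, so I = 26.4/4132 Ω = 6.389 mA.
P = I²·R_A = (6.389 mA)² × 3.90 kΩ = 159 mW.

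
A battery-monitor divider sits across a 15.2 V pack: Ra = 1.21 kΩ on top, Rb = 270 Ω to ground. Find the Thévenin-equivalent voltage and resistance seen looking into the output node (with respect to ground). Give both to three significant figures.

V_th = 2.77 V, R_th = 221 Ω

V_th is the open-circuit tap voltage: 15.2 × 270/(1210 + 270) = 2.77 V.
With the supply zeroed, Ra and Rb appear in parallel from the tap: R_th = Ra‖Rb = (1210 × 270)/1480 = 221 Ω.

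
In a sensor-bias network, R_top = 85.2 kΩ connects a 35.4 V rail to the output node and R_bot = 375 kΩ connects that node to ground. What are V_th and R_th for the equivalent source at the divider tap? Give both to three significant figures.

V_th is the open-circuit tap voltage: 35.4 × 375/(85.2 + 375) = 28.8 V.
With the supply zeroed, R_top and R_bot appear in parallel from the tap: R_th = R_top‖R_bot = (85.2 × 375)/460.2 = 69.4 kΩ.

V_th = 28.8 V, R_th = 69.4 kΩ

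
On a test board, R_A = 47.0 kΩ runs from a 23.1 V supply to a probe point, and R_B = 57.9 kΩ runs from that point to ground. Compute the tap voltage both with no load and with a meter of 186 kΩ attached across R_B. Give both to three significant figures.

Open-circuit: V = 23.1 × 57.9/(47.0 + 57.9) = 12.8 V.
With the load, R_B becomes R_B‖R_L = 44.15 kΩ, so V = 23.1 × 44.15/91.15 = 11.2 V.

Unloaded: 12.8 V; loaded: 11.2 V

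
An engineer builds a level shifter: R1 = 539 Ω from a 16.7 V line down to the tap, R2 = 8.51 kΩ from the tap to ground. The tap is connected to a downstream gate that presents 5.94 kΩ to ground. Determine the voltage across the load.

The load sits in parallel with R2: R2‖R_L = (8510 × 5940) / (8510 + 5940) = 3498 Ω.
V_out = 16.7 × 3498 / (539 + 3498) = 16.7 × 3498/4037 = 14.5 V.

V_out ≈ 14.5 V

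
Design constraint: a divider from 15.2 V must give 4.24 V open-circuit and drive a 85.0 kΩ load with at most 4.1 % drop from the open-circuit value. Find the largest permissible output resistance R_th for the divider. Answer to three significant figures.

Loading drop = R_th/(R_th + R_L) ≤ 0.0410, so R_th ≤ R_L · ε/(1−ε) = 85.0 kΩ × 0.0410/0.9590 = 3.63 kΩ.

R_th ≤ 3.63 kΩ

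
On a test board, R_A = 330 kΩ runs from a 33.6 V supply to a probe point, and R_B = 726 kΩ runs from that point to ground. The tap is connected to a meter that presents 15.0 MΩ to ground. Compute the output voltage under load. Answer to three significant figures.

V_out ≈ 22.8 V

The load sits in parallel with R_B: R_B‖R_L = (726 × 15000) / (726 + 15000) = 692.5 kΩ.
V_out = 33.6 × 692.5 / (330 + 692.5) = 33.6 × 692.5/1022 = 22.8 V.
(Unloaded it would have been 23.1 V.)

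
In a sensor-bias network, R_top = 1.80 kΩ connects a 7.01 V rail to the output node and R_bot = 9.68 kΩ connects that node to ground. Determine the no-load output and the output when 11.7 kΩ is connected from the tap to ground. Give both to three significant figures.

Open-circuit: V = 7.01 × 9.68/(1.80 + 9.68) = 5.91 V.
With the load, R_bot becomes R_bot‖R_L = 5.297 kΩ, so V = 7.01 × 5.297/7.097 = 5.23 V.

Unloaded: 5.91 V; loaded: 5.23 V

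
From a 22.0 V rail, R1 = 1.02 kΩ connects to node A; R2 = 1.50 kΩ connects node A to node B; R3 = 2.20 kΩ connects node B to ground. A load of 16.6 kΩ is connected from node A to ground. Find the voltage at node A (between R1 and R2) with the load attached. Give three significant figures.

Below node A the series string R2+R3 = 3.700 kΩ sits in parallel with the 16.6 kΩ load: 3.026 kΩ.
V_A = 22.0 × 3.026/(1.02 + 3.026) = 16.5 V.

V ≈ 16.5 V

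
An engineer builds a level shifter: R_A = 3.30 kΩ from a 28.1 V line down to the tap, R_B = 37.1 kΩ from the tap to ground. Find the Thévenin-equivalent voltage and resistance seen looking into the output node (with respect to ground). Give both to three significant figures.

V_th is the open-circuit tap voltage: 28.1 × 37.1/(3.30 + 37.1) = 25.8 V.
With the supply zeroed, R_A and R_B appear in parallel from the tap: R_th = R_A‖R_B = (3.30 × 37.1)/40.40 = 3.03 kΩ.

V_th = 25.8 V, R_th = 3.03 kΩ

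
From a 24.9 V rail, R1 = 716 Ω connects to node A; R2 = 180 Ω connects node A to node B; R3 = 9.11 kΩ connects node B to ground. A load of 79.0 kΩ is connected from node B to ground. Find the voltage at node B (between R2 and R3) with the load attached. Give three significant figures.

At node B, R3 is in parallel with the load: R3‖R_L = 8168 Ω.
Below node A the resistance is R2 + (R3‖R_L) = 8348 Ω, so V_A = 24.9 × 8348/9064 = 22.93 V.
Then V_B = V_A × (R3‖R_L)/(R2 + R3‖R_L) = 22.93 × 8168/8348 = 22.4 V.

V ≈ 22.4 V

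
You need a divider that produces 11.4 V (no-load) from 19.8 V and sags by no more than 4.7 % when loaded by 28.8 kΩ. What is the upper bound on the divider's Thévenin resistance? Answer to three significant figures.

Loading drop = R_th/(R_th + R_L) ≤ 0.0470, so R_th ≤ R_L · ε/(1−ε) = 28.8 kΩ × 0.0470/0.9530 = 1.42 kΩ.

R_th ≤ 1.42 kΩ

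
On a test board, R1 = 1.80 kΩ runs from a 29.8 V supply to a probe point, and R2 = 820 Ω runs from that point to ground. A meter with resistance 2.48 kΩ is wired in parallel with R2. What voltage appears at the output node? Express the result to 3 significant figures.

The load sits in parallel with R2: R2‖R_L = (820 × 2480) / (820 + 2480) = 616.2 Ω.
V_out = 29.8 × 616.2 / (1800 + 616.2) = 29.8 × 616.2/2416 = 7.60 V.
(Unloaded it would have been 9.33 V.)

V_out ≈ 7.60 V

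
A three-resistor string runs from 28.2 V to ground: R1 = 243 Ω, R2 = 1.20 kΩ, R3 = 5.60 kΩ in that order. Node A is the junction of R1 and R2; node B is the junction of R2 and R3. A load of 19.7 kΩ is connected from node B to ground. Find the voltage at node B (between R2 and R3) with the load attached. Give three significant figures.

At node B, R3 is in parallel with the load: R3‖R_L = 4360 Ω.
Below node A the resistance is R2 + (R3‖R_L) = 5560 Ω, so V_A = 28.2 × 5560/5803 = 27.02 V.
Then V_B = V_A × (R3‖R_L)/(R2 + R3‖R_L) = 27.02 × 4360/5560 = 21.2 V.

V ≈ 21.2 V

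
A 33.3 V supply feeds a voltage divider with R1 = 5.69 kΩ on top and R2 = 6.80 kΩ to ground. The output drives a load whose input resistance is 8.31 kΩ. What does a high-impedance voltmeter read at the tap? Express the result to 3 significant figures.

The load sits in parallel with R2: R2‖R_L = (6.80 × 8.31) / (6.80 + 8.31) = 3.740 kΩ.
V_out = 33.3 × 3.740 / (5.69 + 3.740) = 33.3 × 3.740/9.430 = 13.2 V.

V_out ≈ 13.2 V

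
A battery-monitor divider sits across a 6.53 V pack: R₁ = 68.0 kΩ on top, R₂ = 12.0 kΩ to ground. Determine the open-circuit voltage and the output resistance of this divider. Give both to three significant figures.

V_th is the open-circuit tap voltage: 6.53 × 12.0/(68.0 + 12.0) = 0.980 V.
With the supply zeroed, R₁ and R₂ appear in parallel from the tap: R_th = R₁‖R₂ = (68.0 × 12.0)/80.00 = 10.2 kΩ.

V_th = 0.980 V, R_th = 10.2 kΩ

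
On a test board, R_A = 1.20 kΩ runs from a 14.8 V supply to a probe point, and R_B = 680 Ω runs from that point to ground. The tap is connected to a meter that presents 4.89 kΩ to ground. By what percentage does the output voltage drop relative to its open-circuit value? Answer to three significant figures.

8.15 %

The divider's output (Thévenin) resistance is R_A‖R_B = 434.0 Ω.
Fractional drop under load = R_th/(R_th + R_L) = 434.0 / (434.0 + 4890) = 0.08152.
So the output falls by 8.15 %.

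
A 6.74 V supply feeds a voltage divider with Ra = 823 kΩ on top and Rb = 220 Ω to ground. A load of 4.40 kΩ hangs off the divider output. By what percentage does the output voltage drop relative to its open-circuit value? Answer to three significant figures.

4.76 %

The divider's output (Thévenin) resistance is Ra‖Rb = 219.9 Ω.
Fractional drop under load = R_th/(R_th + R_L) = 219.9 / (219.9 + 4400) = 0.04761.
So the output falls by 4.76 %.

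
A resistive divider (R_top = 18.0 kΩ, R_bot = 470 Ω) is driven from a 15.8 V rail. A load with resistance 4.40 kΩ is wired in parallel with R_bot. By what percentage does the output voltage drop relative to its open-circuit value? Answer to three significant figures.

9.43 %

Unloaded V = 15.8 × 470/18470 = 0.40206 V.
Loaded: R_bot‖R_L = 424.6 Ω, giving V = 15.8 × 424.6/18420 = 0.36415 V.
Drop = (0.40206 − 0.36415) / 0.40206 = 9.43 %.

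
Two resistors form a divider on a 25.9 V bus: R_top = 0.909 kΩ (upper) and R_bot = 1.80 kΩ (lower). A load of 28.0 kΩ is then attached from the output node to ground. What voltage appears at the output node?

The load sits in parallel with R_bot: R_bot‖R_L = (1800 × 28000) / (1800 + 28000) = 1691 Ω.
V_out = 25.9 × 1691 / (909 + 1691) = 25.9 × 1691/2600 = 16.8 V.

V_out ≈ 16.8 V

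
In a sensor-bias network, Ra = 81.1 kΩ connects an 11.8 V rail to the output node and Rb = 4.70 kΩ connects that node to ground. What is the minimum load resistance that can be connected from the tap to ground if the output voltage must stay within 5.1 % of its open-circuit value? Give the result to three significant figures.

Output resistance R_th = Ra‖Rb = (81.1 × 4.70)/85.80 = 4.443 kΩ.
The fractional drop is R_th/(R_th + R_L); requiring this ≤ 0.0510 gives R_L ≥ R_th(1/0.0510 − 1) = 4.443 × 18.61 = 82.7 kΩ.

R_L(min) ≈ 82.7 kΩ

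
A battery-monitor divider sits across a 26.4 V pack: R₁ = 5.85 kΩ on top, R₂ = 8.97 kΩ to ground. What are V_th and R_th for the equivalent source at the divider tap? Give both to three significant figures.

V_th is the open-circuit tap voltage: 26.4 × 8.97/(5.85 + 8.97) = 16.0 V.
With the supply zeroed, R₁ and R₂ appear in parallel from the tap: R_th = R₁‖R₂ = (5.85 × 8.97)/14.82 = 3.54 kΩ.

V_th = 16.0 V, R_th = 3.54 kΩ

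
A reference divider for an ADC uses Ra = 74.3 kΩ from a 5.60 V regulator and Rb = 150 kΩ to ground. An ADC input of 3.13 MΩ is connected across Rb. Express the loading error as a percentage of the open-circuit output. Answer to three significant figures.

The divider's output (Thévenin) resistance is Ra‖Rb = 49.69 kΩ.
Fractional drop under load = R_th/(R_th + R_L) = 49.69 / (49.69 + 3130) = 0.01563.
So the output falls by 1.56 %.

1.56 %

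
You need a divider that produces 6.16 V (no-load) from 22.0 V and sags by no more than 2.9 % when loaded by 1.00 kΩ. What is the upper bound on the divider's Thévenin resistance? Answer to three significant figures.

Loading drop = R_th/(R_th + R_L) ≤ 0.0290, so R_th ≤ R_L · ε/(1−ε) = 1.00 kΩ × 0.0290/0.9710 = 29.9 Ω.
(Any R1, R2 with R2/(R1+R2) = 0.280 and R1‖R2 ≤ 29.9 Ω will meet the spec.)

R_th ≤ 29.9 Ω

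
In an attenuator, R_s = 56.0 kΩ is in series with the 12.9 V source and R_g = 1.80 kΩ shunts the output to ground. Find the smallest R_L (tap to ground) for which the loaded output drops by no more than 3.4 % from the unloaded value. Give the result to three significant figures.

Output resistance R_th = R_s‖R_g = (56.0 × 1.80)/57.80 = 1.744 kΩ.
The fractional drop is R_th/(R_th + R_L); requiring this ≤ 0.0340 gives R_L ≥ R_th(1/0.0340 − 1) = 1.744 × 28.41 = 49.5 kΩ.

R_L(min) ≈ 49.5 kΩ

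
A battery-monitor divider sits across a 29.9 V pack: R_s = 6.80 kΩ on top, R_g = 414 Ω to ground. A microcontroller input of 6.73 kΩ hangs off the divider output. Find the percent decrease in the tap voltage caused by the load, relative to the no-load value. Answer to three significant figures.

The divider's output (Thévenin) resistance is R_s‖R_g = 390.2 Ω.
Fractional drop under load = R_th/(R_th + R_L) = 390.2 / (390.2 + 6730) = 0.05481.
So the output falls by 5.48 %.

5.48 %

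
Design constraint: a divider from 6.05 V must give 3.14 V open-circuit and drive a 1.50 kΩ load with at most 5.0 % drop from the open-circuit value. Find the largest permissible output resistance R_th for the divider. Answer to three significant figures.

R_th ≤ 78.9 Ω

Loading drop = R_th/(R_th + R_L) ≤ 0.0500, so R_th ≤ R_L · ε/(1−ε) = 1.50 kΩ × 0.0500/0.9500 = 78.9 Ω.
(Any R1, R2 with R2/(R1+R2) = 0.519 and R1‖R2 ≤ 78.9 Ω will meet the spec.)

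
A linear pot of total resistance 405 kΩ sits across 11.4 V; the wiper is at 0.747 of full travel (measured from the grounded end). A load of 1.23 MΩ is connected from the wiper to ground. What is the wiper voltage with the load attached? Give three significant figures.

V ≈ 8.02 V

The wiper splits the pot into (1−α)R = 102.5 kΩ above and αR = 302.5 kΩ below.
Lower section ‖ load = 242.8 kΩ.
V_wiper = 11.4 × 242.8/(102.5 + 242.8) = 8.02 V.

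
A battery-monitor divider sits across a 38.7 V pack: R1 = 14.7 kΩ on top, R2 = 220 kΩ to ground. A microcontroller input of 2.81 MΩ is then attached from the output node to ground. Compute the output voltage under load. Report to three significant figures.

V_out ≈ 36.1 V

The load sits in parallel with R2: R2‖R_L = (220 × 2810) / (220 + 2810) = 204.0 kΩ.
V_out = 38.7 × 204.0 / (14.7 + 204.0) = 38.7 × 204.0/218.7 = 36.1 V.
(Unloaded it would have been 36.3 V.)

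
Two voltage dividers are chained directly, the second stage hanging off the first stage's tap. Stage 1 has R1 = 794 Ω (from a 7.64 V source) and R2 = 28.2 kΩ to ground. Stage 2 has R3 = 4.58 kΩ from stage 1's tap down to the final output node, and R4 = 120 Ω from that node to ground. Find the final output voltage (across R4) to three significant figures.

Stage 2 presents R3+R4 = 4700 Ω as a load on stage 1's tap.
Stage 1's lower leg becomes R2‖(R3+R4) = 4029 Ω, so V_mid = 7.64 × 4029/4823 = 6.382 V.
Stage 2 is itself unloaded: V_out = V_mid × R4/(R3+R4) = 6.382 × 120/4700 = 0.163 V.

V_out ≈ 0.163 V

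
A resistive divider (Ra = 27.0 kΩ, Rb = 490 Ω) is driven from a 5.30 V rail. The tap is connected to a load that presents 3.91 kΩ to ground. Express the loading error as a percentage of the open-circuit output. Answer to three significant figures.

Unloaded V = 5.30 × 490/27490 = 0.094471 V.
Loaded: Rb‖R_L = 435.4 Ω, giving V = 5.30 × 435.4/27440 = 0.084117 V.
Drop = (0.094471 − 0.084117) / 0.094471 = 11.0 %.

11.0 %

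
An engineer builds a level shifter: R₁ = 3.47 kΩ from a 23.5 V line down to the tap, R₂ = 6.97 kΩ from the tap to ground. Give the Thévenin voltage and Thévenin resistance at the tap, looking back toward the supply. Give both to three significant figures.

V_th is the open-circuit tap voltage: 23.5 × 6.97/(3.47 + 6.97) = 15.7 V.
With the supply zeroed, R₁ and R₂ appear in parallel from the tap: R_th = R₁‖R₂ = (3.47 × 6.97)/10.44 = 2.32 kΩ.

V_th = 15.7 V, R_th = 2.32 kΩ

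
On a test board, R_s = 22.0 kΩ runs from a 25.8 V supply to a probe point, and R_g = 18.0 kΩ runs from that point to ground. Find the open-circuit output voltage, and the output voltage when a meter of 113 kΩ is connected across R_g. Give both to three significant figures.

Unloaded: 11.6 V; loaded: 10.7 V

Open-circuit: V = 25.8 × 18.0/(22.0 + 18.0) = 11.6 V.
With the load, R_g becomes R_g‖R_L = 15.53 kΩ, so V = 25.8 × 15.53/37.53 = 10.7 V.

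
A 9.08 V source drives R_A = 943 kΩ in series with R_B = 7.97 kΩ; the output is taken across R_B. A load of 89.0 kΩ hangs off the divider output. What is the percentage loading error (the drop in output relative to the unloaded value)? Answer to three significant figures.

The divider's output (Thévenin) resistance is R_A‖R_B = 7.903 kΩ.
Fractional drop under load = R_th/(R_th + R_L) = 7.903 / (7.903 + 89.0) = 0.08156.
So the output falls by 8.16 %.

8.16 %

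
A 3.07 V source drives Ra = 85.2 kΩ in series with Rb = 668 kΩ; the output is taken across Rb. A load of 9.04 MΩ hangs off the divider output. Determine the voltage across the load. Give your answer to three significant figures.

V_out ≈ 2.70 V

The load sits in parallel with Rb: Rb‖R_L = (668 × 9040) / (668 + 9040) = 622.0 kΩ.
V_out = 3.07 × 622.0 / (85.2 + 622.0) = 3.07 × 622.0/707.2 = 2.70 V.
(Unloaded it would have been 2.72 V.)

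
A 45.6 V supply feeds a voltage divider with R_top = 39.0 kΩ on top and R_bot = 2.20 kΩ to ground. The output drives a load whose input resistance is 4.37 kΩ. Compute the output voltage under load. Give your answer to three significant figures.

V_out ≈ 1.65 V

The load sits in parallel with R_bot: R_bot‖R_L = (2.20 × 4.37) / (2.20 + 4.37) = 1.463 kΩ.
V_out = 45.6 × 1.463 / (39.0 + 1.463) = 45.6 × 1.463/40.46 = 1.65 V.
(Unloaded it would have been 2.43 V.)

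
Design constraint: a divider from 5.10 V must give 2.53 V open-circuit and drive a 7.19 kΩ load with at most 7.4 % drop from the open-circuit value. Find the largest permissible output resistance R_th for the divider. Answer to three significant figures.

R_th ≤ 575 Ω

Loading drop = R_th/(R_th + R_L) ≤ 0.0740, so R_th ≤ R_L · ε/(1−ε) = 7.19 kΩ × 0.0740/0.9260 = 575 Ω.
(Any R1, R2 with R2/(R1+R2) = 0.496 and R1‖R2 ≤ 575 Ω will meet the spec.)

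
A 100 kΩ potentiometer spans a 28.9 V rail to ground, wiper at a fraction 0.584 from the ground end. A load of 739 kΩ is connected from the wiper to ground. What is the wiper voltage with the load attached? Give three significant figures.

V ≈ 16.3 V

The wiper splits the pot into (1−α)R = 41.60 kΩ above and αR = 58.40 kΩ below.
Lower section ‖ load = 54.12 kΩ.
V_wiper = 28.9 × 54.12/(41.60 + 54.12) = 16.3 V.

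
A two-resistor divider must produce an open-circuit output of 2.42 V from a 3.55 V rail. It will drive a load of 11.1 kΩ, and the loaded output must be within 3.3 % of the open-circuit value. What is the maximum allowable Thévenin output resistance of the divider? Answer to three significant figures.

R_th ≤ 379 Ω

Loading drop = R_th/(R_th + R_L) ≤ 0.0330, so R_th ≤ R_L · ε/(1−ε) = 11.1 kΩ × 0.0330/0.9670 = 379 Ω.
(Any R1, R2 with R2/(R1+R2) = 0.682 and R1‖R2 ≤ 379 Ω will meet the spec.)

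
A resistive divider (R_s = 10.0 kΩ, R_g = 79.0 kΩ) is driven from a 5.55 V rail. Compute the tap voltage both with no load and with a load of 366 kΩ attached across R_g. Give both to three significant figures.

Unloaded: 4.93 V; loaded: 4.81 V

Open-circuit: V = 5.55 × 79.0/(10.0 + 79.0) = 4.93 V.
With the load, R_g becomes R_g‖R_L = 64.98 kΩ, so V = 5.55 × 64.98/74.98 = 4.81 V.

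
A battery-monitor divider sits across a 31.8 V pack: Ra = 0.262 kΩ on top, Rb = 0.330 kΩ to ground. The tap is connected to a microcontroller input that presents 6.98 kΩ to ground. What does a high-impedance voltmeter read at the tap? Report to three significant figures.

The load sits in parallel with Rb: Rb‖R_L = (330 × 6980) / (330 + 6980) = 315.1 Ω.
V_out = 31.8 × 315.1 / (262 + 315.1) = 31.8 × 315.1/577.1 = 17.4 V.
(Unloaded it would have been 17.7 V.)

V_out ≈ 17.4 V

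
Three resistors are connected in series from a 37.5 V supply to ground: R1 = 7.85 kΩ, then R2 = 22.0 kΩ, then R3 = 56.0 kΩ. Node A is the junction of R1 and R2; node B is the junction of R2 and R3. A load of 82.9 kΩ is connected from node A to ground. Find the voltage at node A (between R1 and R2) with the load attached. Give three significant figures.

V ≈ 31.4 V

Below node A the series string R2+R3 = 78.00 kΩ sits in parallel with the 82.9 kΩ load: 40.19 kΩ.
V_A = 37.5 × 40.19/(7.85 + 40.19) = 31.4 V.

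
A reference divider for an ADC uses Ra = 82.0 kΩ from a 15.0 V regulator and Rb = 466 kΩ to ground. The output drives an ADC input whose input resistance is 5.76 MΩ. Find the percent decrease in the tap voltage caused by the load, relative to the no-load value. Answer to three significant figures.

1.20 %

The divider's output (Thévenin) resistance is Ra‖Rb = 69.73 kΩ.
Fractional drop under load = R_th/(R_th + R_L) = 69.73 / (69.73 + 5760) = 0.01196.
So the output falls by 1.20 %.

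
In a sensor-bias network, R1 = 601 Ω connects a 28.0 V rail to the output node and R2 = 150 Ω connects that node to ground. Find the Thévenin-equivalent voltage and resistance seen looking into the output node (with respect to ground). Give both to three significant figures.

V_th = 5.59 V, R_th = 120 Ω

V_th is the open-circuit tap voltage: 28.0 × 150/(601 + 150) = 5.59 V.
With the supply zeroed, R1 and R2 appear in parallel from the tap: R_th = R1‖R2 = (601 × 150)/751.0 = 120 Ω.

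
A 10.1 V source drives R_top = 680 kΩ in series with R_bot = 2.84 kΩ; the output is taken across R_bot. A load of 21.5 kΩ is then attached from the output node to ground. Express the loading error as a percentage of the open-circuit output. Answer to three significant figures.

Unloaded V = 10.1 × 2.84/682.8 = 0.042007 V.
Loaded: R_bot‖R_L = 2.509 kΩ, giving V = 10.1 × 2.509/682.5 = 0.037124 V.
Drop = (0.042007 − 0.037124) / 0.042007 = 11.6 %.

11.6 %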